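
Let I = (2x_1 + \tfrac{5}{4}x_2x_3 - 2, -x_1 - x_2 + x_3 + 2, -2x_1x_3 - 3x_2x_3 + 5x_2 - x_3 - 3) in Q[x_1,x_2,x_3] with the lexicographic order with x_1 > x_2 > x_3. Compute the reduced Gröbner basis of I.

f_1 = 2x_1 + \tfrac{5}{4}x_2x_3 - 2, LT = x_1.
f_2 = -x_1 - x_2 + x_3 + 2, LT = x_1.
f_3 = -2x_1x_3 - 3x_2x_3 + 5x_2 - x_3 - 3, LT = x_1x_3.

S(f_1,f_2): lcm = x_1. S = \tfrac{5}{8}x_2x_3 - x_2 + x_3 + 1.
  reduce S modulo (f_1, f_2, f_3):
  remainder \tfrac{5}{8}x_2x_3 - x_2 + x_3 + 1 ≠ 0; add g_4 = \tfrac{5}{8}x_2x_3 - x_2 + x_3 + 1 to the basis.

S(f_1,f_3): lcm = x_1x_3. S = \tfrac{5}{8}x_2x_3^{2} - \tfrac{3}{2}x_2x_3 + \tfrac{5}{2}x_2 - \tfrac{3}{2}x_3 - \tfrac{3}{2}.
  reduce S modulo (f_1, f_2, f_3, g_4):
  remainder \tfrac{17}{10}x_2 - x_3^{2} - \tfrac{17}{10}x_3 - \tfrac{7}{10} ≠ 0; add g_5 = \tfrac{17}{10}x_2 - x_3^{2} - \tfrac{17}{10}x_3 - \tfrac{7}{10} to the basis.

S(g_4,g_5): lcm = x_2x_3. S = -\tfrac{8}{5}x_2 + \tfrac{10}{17}x_3^{3} + x_3^{2} + \tfrac{171}{85}x_3 + \tfrac{8}{5}.
  reduce S modulo (f_1, f_2, f_3, g_4, g_5):
  remainder \tfrac{10}{17}x_3^{3} + \tfrac{1}{17}x_3^{2} + \tfrac{7}{17}x_3 + \tfrac{16}{17} ≠ 0; add g_6 = \tfrac{10}{17}x_3^{3} + \tfrac{1}{17}x_3^{2} + \tfrac{7}{17}x_3 + \tfrac{16}{17} to the basis.

The other S-polynomials (S(f_2,f_3), S(f_1,g_4), S(f_2,g_4), S(f_3,g_4), S(f_1,g_5), S(f_2,g_5), S(f_3,g_5), S(f_1,g_6), S(f_2,g_6), S(f_3,g_6), S(g_4,g_6), S(g_5,g_6)) all reduce to 0 modulo the current basis, so we have a Gröbner basis.
Inter-reduce: drop elements whose leading term is divisible by another's, tail-reduce, and make monic.

G = {x_1 + \tfrac{10}{17}x_3^{2} - \tfrac{27}{17}, x_2 - \tfrac{10}{17}x_3^{2} - x_3 - \tfrac{7}{17}, x_3^{3} + \tfrac{1}{10}x_3^{2} + \tfrac{7}{10}x_3 + \tfrac{8}{5}}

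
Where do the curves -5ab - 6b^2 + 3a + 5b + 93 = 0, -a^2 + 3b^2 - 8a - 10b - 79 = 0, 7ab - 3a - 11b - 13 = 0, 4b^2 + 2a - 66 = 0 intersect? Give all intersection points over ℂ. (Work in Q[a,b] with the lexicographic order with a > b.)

Compute a lex Gröbner basis by Buchberger's algorithm.
f_1 = -5ab + 3a - 6b^2 + 5b + 93, LT = ab.
f_2 = -a^2 - 8a + 3b^2 - 10b - 79, LT = a^2.
f_3 = 7ab - 3a - 11b - 13, LT = ab.
f_4 = 2a + 4b^2 - 66, LT = a.

S(f_1,f_2): lcm = a^2b. S = -3/5a^2 + 6/5ab^2 - 9ab - 93/5a + 3b^3 - 10b^2 - 79b.
  leading term a^2: subtract (3/5)·f_2 from -3/5a^2 + 6/5ab^2 - 9ab - 93/5a + 3b^3 - 10b^2 - 79b → 6/5ab^2 - 9ab - 69/5a + 3b^3 - 59/5b^2 - 73b + 237/5
  leading term ab^2: subtract (-6/25b)·f_1 from 6/5ab^2 - 9ab - 69/5a + 3b^3 - 59/5b^2 - 73b + 237/5 → -207/25ab - 69/5a + 39/25b^3 - 53/5b^2 - 1267/25b + 237/5
  leading term ab: subtract (207/125)·f_1 from -207/25ab - 69/5a + 39/25b^3 - 53/5b^2 - 1267/25b + 237/5 → -2346/125a + 39/25b^3 - 83/125b^2 - 1474/25b - 13326/125
  leading term a: subtract (-1173/125)·f_4 from -2346/125a + 39/25b^3 - 83/125b^2 - 1474/25b - 13326/125 → 39/25b^3 + 4609/125b^2 - 1474/25b - 90744/125
  leading term b^3: no divisor's leading term divides it; move 39/25b^3 to the remainder.
  leading term b^2: no divisor's leading term divides it; move 4609/125b^2 to the remainder.
  leading term b: no divisor's leading term divides it; move -1474/25b to the remainder.
  leading term 1: no divisor's leading term divides it; move -90744/125 to the remainder.
  remainder 39/25b^3 + 4609/125b^2 - 1474/25b - 90744/125 ≠ 0; add h_5 = 39/25b^3 + 4609/125b^2 - 1474/25b - 90744/125 to the basis.

S(f_1,f_3): lcm = ab. S = -6/35a + 6/5b^2 + 4/7b - 586/35.
  leading term a: subtract (-3/35)·f_4 from -6/35a + 6/5b^2 + 4/7b - 586/35 → 54/35b^2 + 4/7b - 112/5
  leading term b^2: no divisor's leading term divides it; move 54/35b^2 to the remainder.
  leading term b: no divisor's leading term divides it; move 4/7b to the remainder.
  leading term 1: no divisor's leading term divides it; move -112/5 to the remainder.
  remainder 54/35b^2 + 4/7b - 112/5 ≠ 0; add h_6 = 54/35b^2 + 4/7b - 112/5 to the basis.

S(f_1,f_4): lcm = ab. S = -3/5a - 2b^3 + 6/5b^2 + 32b - 93/5.
  leading term a: subtract (-3/10)·f_4 from -3/5a - 2b^3 + 6/5b^2 + 32b - 93/5 → -2b^3 + 12/5b^2 + 32b - 192/5
  leading term b^3: subtract (-50/39)·h_5 from -2b^3 + 12/5b^2 + 32b - 192/5 → 9686/195b^2 - 1700/39b - 62992/65
  leading term b^2: subtract (33901/1053)·h_6 from 9686/195b^2 - 1700/39b - 62992/65 → -65272/1053b - 261088/1053
  leading term b: no divisor's leading term divides it; move -65272/1053b to the remainder.
  leading term 1: no divisor's leading term divides it; move -261088/1053 to the remainder.
  remainder -65272/1053b - 261088/1053 ≠ 0; add h_7 = -65272/1053b - 261088/1053 to the basis.

The other S-polynomials (S(f_2,f_3), S(f_2,f_4), S(f_3,f_4), S(f_1,h_5), S(f_2,h_5), S(f_3,h_5), S(f_4,h_5), S(f_1,h_6), S(f_2,h_6), S(f_3,h_6), S(f_4,h_6), S(h_5,h_6), S(f_1,h_7), S(f_2,h_7), S(f_3,h_7), S(f_4,h_7), S(h_5,h_7), S(h_6,h_7)) all reduce to 0 modulo the current basis, so we have a Gröbner basis.
Inter-reduce: drop elements whose leading term is divisible by another's, tail-reduce, and make monic.
Reduced Gröbner basis: {a - 1, b + 4}.

The lex basis is triangular: the last element involves only b. Solving b + 4 = 0 gives b ∈ {-4}; substituting each value into the earlier elements determines the remaining variables.
  b = -4: the earlier basis element becomes a - 1 = 0, giving a = 1 — point (1, -4).
Check: every point annihilates each of the original generators.

{(1, -4)}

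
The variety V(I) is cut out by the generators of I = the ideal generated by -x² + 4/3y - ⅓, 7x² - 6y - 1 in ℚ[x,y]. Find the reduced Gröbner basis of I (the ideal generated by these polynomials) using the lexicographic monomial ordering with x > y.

f_1 = -x² + 4/3y - ⅓, LT = x².
f_2 = 7x² - 6y - 1, LT = x².

S(f_1,f_2): lcm = x². S = -10/21y + 10/21.
  reduce S modulo (f_1, f_2):
  remainder -10/21y + 10/21 ≠ 0; add g_3 = -10/21y + 10/21 to the basis.

The other S-polynomials (S(f_1,g_3), S(f_2,g_3)) all reduce to 0 modulo the current basis, so we have a Gröbner basis.
Inter-reduce: drop elements whose leading term is divisible by another's, tail-reduce, and make monic.

G = {x² - 1, y - 1}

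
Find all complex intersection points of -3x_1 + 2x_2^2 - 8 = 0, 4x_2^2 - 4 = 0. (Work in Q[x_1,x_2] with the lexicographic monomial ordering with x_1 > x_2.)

{(-2, -1), (-2, 1)}

Compute a lex Gröbner basis by Buchberger's algorithm.
f_1 = -3x_1 + 2x_2^2 - 8, LT = x_1.
f_2 = 4x_2^2 - 4, LT = x_2^2.

The S-polynomials (S(f_1,f_2)) all reduce to 0 modulo the current basis, so we have a Gröbner basis.
Inter-reduce: drop elements whose leading term is divisible by another's, tail-reduce, and make monic.
Reduced Gröbner basis: {x_1 + 2, x_2^2 - 1}.

A lex Gröbner basis eliminates variables successively. Here x_2^2 - 1 depends only on x_2, with roots {-1, 1}; lifting each root through the earlier basis elements recovers the full solutions.
  x_2 = -1: the earlier basis element becomes x_1 + 2 = 0, giving x_1 = -2 — point (-2, -1).
  x_2 = 1: the earlier basis element becomes x_1 + 2 = 0, giving x_1 = -2 — point (-2, 1).
Each listed point satisfies every original equation (direct substitution).
A lex Gröbner basis triangularizes the system, enabling back-substitution.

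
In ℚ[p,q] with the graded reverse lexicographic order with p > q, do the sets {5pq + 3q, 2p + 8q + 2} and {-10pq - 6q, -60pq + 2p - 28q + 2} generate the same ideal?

For a fixed monomial order, each ideal has a unique reduced Gröbner basis; comparing bases decides equality.
Buchberger on the first generating set:
f_1 = 5pq + 3q, LT = pq.
f_2 = 2p + 8q + 2, LT = p.

S(f_1,f_2): lcm = pq. S = -4q² - ⅖q.
  leading term q²: no divisor's leading term divides it; move -4q² to the remainder.
  leading term q: no divisor's leading term divides it; move -⅖q to the remainder.
  remainder -4q² - ⅖q ≠ 0; add g_3 = -4q² - ⅖q to the basis.

S(f_1,g_3): lcm = pq². S = -1/10pq + ⅗q².
  leading term pq: subtract (-1/50)·f_1 from -1/10pq + ⅗q² → ⅗q² + 3/50q
  leading term q²: subtract (-3/20)·g_3 from ⅗q² + 3/50q → 0
  remainder 0.

S(f_2,g_3): leading monomials are coprime, so the S-polynomial reduces to 0 (Buchberger's first criterion).
Every S-polynomial of the final basis reduces to 0, so we have a Gröbner basis.
Inter-reduce: drop elements whose leading term is divisible by another's, tail-reduce, and make monic.
Reduced Gröbner basis: {q² + 1/10q, p + 4q + 1}.

Buchberger on the second generating set:
h_1 = -10pq - 6q, LT = pq.
h_2 = -60pq + 2p - 28q + 2, LT = pq.

S(h_1,h_2): lcm = pq. S = 1/30p + 2/15q + 1/30.
  leading term p: no divisor's leading term divides it; move 1/30p to the remainder.
  leading term q: no divisor's leading term divides it; move 2/15q to the remainder.
  leading term 1: no divisor's leading term divides it; move 1/30 to the remainder.
  remainder 1/30p + 2/15q + 1/30 ≠ 0; add k_3 = 1/30p + 2/15q + 1/30 to the basis.

S(h_1,k_3): lcm = pq. S = -4q² - ⅖q.
  leading term q²: no divisor's leading term divides it; move -4q² to the remainder.
  leading term q: no divisor's leading term divides it; move -⅖q to the remainder.
  remainder -4q² - ⅖q ≠ 0; add k_4 = -4q² - ⅖q to the basis.

S(h_2,k_3): lcm = pq. S = -4q² - 1/30p - 8/15q - 1/30.
  leading term q²: subtract (1)·k_4 from -4q² - 1/30p - 8/15q - 1/30 → -1/30p - 2/15q - 1/30
  leading term p: subtract (-1)·k_3 from -1/30p - 2/15q - 1/30 → 0
  remainder 0.

S(h_1,k_4): lcm = pq². S = -1/10pq + ⅗q².
  leading term pq: subtract (1/100)·h_1 from -1/10pq + ⅗q² → ⅗q² + 3/50q
  leading term q²: subtract (-3/20)·k_4 from ⅗q² + 3/50q → 0
  remainder 0.

S(h_2,k_4): lcm = pq². S = -2/15pq + 7/15q² - 1/30q.
  leading term pq: subtract (1/75)·h_1 from -2/15pq + 7/15q² - 1/30q → 7/15q² + 7/150q
  leading term q²: subtract (-7/60)·k_4 from 7/15q² + 7/150q → 0
  remainder 0.

S(k_3,k_4): leading monomials are coprime, so the S-polynomial reduces to 0 (Buchberger's first criterion).
Every S-polynomial of the final basis reduces to 0, so we have a Gröbner basis.
Inter-reduce: drop elements whose leading term is divisible by another's, tail-reduce, and make monic.
Reduced Gröbner basis: {q² + 1/10q, p + 4q + 1}.

Same reduced basis, so the two generating sets span the same ideal.
The choice of monomial ordering does not affect the verdict — as long as both bases are computed under the same ordering, their equality decides ideal equality.

Yes, the ideals are equal.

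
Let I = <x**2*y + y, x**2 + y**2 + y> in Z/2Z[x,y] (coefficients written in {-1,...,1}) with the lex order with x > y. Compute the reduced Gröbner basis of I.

f_1 = x**2*y + y, LT = x**2*y.
f_2 = x**2 + y**2 + y, LT = x**2.

S(f_1,f_2): lcm = x**2*y. S = y**3 + y**2 + y.
  reduce S modulo (f_1, f_2):
  remainder y**3 + y**2 + y ≠ 0; add g_3 = y**3 + y**2 + y to the basis.

The other S-polynomials (S(f_1,g_3), S(f_2,g_3)) all reduce to 0 modulo the current basis, so we have a Gröbner basis.
Inter-reduce: drop elements whose leading term is divisible by another's, tail-reduce, and make monic.

G = {x**2 + y**2 + y, y**3 + y**2 + y}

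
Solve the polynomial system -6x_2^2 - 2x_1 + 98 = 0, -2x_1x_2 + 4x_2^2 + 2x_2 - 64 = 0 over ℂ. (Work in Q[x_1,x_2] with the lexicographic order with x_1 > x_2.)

{(1, -4), (143/3, -2/3), (1, 4)}

Compute a lex Gröbner basis by Buchberger's algorithm.
f_1 = -2x_1 - 6x_2^2 + 98, LT = x_1.
f_2 = -2x_1x_2 + 4x_2^2 + 2x_2 - 64, LT = x_1x_2.

S(f_1,f_2): lcm = x_1x_2. S = 3x_2^3 + 2x_2^2 - 48x_2 - 32.
  leading term x_2^3: no divisor's leading term divides it; move 3x_2^3 to the remainder.
  leading term x_2^2: no divisor's leading term divides it; move 2x_2^2 to the remainder.
  leading term x_2: no divisor's leading term divides it; move -48x_2 to the remainder.
  leading term 1: no divisor's leading term divides it; move -32 to the remainder.
  remainder 3x_2^3 + 2x_2^2 - 48x_2 - 32 ≠ 0; add h_3 = 3x_2^3 + 2x_2^2 - 48x_2 - 32 to the basis.

The other S-polynomials (S(f_1,h_3), S(f_2,h_3)) all reduce to 0 modulo the current basis, so we have a Gröbner basis.
Inter-reduce: drop elements whose leading term is divisible by another's, tail-reduce, and make monic.
Reduced Gröbner basis: {x_1 + 3x_2^2 - 49, x_2^3 + 2/3x_2^2 - 16x_2 - 32/3}.

From the last basis element, x_2^3 + 2/3x_2^2 - 16x_2 - 32/3 = 0, so x_2 takes values in {-4, -2/3, 4}. Each choice, substituted upward through the basis, yields the corresponding point(s) of the solution set.
  x_2 = -4: the earlier basis element becomes x_1 - 1 = 0, giving x_1 = 1 — point (1, -4).
  x_2 = -2/3: the earlier basis element becomes x_1 - 143/3 = 0, giving x_1 = 143/3 — point (143/3, -2/3).
  x_2 = 4: the earlier basis element becomes x_1 - 1 = 0, giving x_1 = 1 — point (1, 4).
Substituting each solution back into the original system confirms all equations vanish.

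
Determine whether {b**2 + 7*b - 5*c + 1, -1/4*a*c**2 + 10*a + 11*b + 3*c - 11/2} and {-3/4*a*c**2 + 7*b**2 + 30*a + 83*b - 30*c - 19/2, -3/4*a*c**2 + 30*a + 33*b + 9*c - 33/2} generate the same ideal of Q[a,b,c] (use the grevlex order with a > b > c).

Two ideals are equal iff their reduced Gröbner bases coincide (the reduced basis is unique for a fixed ordering).
Buchberger on the first generating set:
f_1 = b**2 + 7*b - 5*c + 1, LT = b**2.
f_2 = -1/4*a*c**2 + 10*a + 11*b + 3*c - 11/2, LT = a*c**2.

The S-polynomials (S(f_1,f_2)) all reduce to 0 modulo the current basis, so we have a Gröbner basis.
Inter-reduce: drop elements whose leading term is divisible by another's, tail-reduce, and make monic.
Reduced Gröbner basis: {a*c**2 - 40*a - 44*b - 12*c + 22, b**2 + 7*b - 5*c + 1}.

Buchberger on the second generating set:
h_1 = -3/4*a*c**2 + 7*b**2 + 30*a + 83*b - 30*c - 19/2, LT = a*c**2.
h_2 = -3/4*a*c**2 + 30*a + 33*b + 9*c - 33/2, LT = a*c**2.

S(h_1,h_2): lcm = a*c**2. S = -28/3*b**2 - 200/3*b + 52*c - 28/3.
  leading term b**2: no divisor's leading term divides it; move -28/3*b**2 to the remainder.
  leading term b: no divisor's leading term divides it; move -200/3*b to the remainder.
  leading term c: no divisor's leading term divides it; move 52*c to the remainder.
  leading term 1: no divisor's leading term divides it; move -28/3 to the remainder.
  remainder -28/3*b**2 - 200/3*b + 52*c - 28/3 ≠ 0; add k_3 = -28/3*b**2 - 200/3*b + 52*c - 28/3 to the basis.

The other S-polynomials (S(h_1,k_3), S(h_2,k_3)) all reduce to 0 modulo the current basis, so we have a Gröbner basis.
Inter-reduce: drop elements whose leading term is divisible by another's, tail-reduce, and make monic.
Reduced Gröbner basis: {a*c**2 - 40*a - 44*b - 12*c + 22, b**2 + 50/7*b - 39/7*c + 1}.

These differ, so the ideals are not equal.
The same test decides containment: I ⊆ J iff every generator of I reduces to 0 modulo a Gröbner basis of J.

No, the ideals differ.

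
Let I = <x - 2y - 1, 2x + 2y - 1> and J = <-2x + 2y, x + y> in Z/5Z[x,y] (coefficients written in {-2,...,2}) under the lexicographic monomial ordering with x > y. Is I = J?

No, the ideals differ.

Equality of ideals is decidable: compute both reduced Gröbner bases (unique for the ordering) and check whether they agree.
Buchberger on the first generating set:
f_1 = x - 2y - 1, LT = x.
f_2 = 2x + 2y - 1, LT = x.

S(f_1,f_2): lcm = x. S = 2y + 2.
  leading term y: no divisor's leading term divides it; move 2y to the remainder.
  leading term 1: no divisor's leading term divides it; move 2 to the remainder.
  remainder 2y + 2 ≠ 0; add g_3 = 2y + 2 to the basis.

S(f_1,g_3): leading monomials are coprime, so the S-polynomial reduces to 0 (Buchberger's first criterion).
S(f_2,g_3): leading monomials are coprime, so the S-polynomial reduces to 0 (Buchberger's first criterion).
Every S-polynomial of the final basis reduces to 0, so we have a Gröbner basis.
Inter-reduce: drop elements whose leading term is divisible by another's, tail-reduce, and make monic.
Reduced Gröbner basis: {x + 1, y + 1}.

Buchberger on the second generating set:
h_1 = -2x + 2y, LT = x.
h_2 = x + y, LT = x.

S(h_1,h_2): lcm = x. S = -2y.
  leading term y: no divisor's leading term divides it; move -2y to the remainder.
  remainder -2y ≠ 0; add k_3 = -2y to the basis.

S(h_1,k_3): leading monomials are coprime, so the S-polynomial reduces to 0 (Buchberger's first criterion).
S(h_2,k_3): leading monomials are coprime, so the S-polynomial reduces to 0 (Buchberger's first criterion).
Every S-polynomial of the final basis reduces to 0, so we have a Gröbner basis.
Inter-reduce: drop elements whose leading term is divisible by another's, tail-reduce, and make monic.
Reduced Gröbner basis: {x, y}.

The bases are distinct; the ideals are different.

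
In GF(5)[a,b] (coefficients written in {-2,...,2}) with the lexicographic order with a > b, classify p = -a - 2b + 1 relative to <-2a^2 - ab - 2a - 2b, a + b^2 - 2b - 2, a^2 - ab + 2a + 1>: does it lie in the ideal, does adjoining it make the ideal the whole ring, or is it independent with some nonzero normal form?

-a - 2b + 1 lies in I (it reduces to 0).

First compute the reduced Gröbner basis of I by Buchberger's algorithm.
f_1 = -2a^2 - ab - 2a - 2b, LT = a^2.
f_2 = a + b^2 - 2b - 2, LT = a.
f_3 = a^2 - ab + 2a + 1, LT = a^2.

S(f_1,f_2): lcm = a^2. S = -ab^2 - 2a + b.
  leading term ab^2: subtract (-b^2)·f_2 from -ab^2 - 2a + b → -2a + b^4 - 2b^3 - 2b^2 + b
  leading term a: subtract (-2)·f_2 from -2a + b^4 - 2b^3 - 2b^2 + b → b^4 - 2b^3 + 2b + 1
  leading term b^4: no divisor's leading term divides it; move b^4 to the remainder.
  leading term b^3: no divisor's leading term divides it; move -2b^3 to the remainder.
  leading term b: no divisor's leading term divides it; move 2b to the remainder.
  leading term 1: no divisor's leading term divides it; move 1 to the remainder.
  remainder b^4 - 2b^3 + 2b + 1 ≠ 0; add h_4 = b^4 - 2b^3 + 2b + 1 to the basis.

S(f_1,f_3): lcm = a^2. S = -ab - a + b - 1.
  leading term ab: subtract (-b)·f_2 from -ab - a + b - 1 → -a + b^3 - 2b^2 - b - 1
  leading term a: subtract (-1)·f_2 from -a + b^3 - 2b^2 - b - 1 → b^3 - b^2 + 2b + 2
  leading term b^3: no divisor's leading term divides it; move b^3 to the remainder.
  leading term b^2: no divisor's leading term divides it; move -b^2 to the remainder.
  leading term b: no divisor's leading term divides it; move 2b to the remainder.
  leading term 1: no divisor's leading term divides it; move 2 to the remainder.
  remainder b^3 - b^2 + 2b + 2 ≠ 0; add h_5 = b^3 - b^2 + 2b + 2 to the basis.

S(h_4,h_5): lcm = b^4. S = -b^3 - 2b^2 + 1.
  leading term b^3: subtract (-1)·h_5 from -b^3 - 2b^2 + 1 → 2b^2 + 2b - 2
  leading term b^2: no divisor's leading term divides it; move 2b^2 to the remainder.
  leading term b: no divisor's leading term divides it; move 2b to the remainder.
  leading term 1: no divisor's leading term divides it; move -2 to the remainder.
  remainder 2b^2 + 2b - 2 ≠ 0; add h_6 = 2b^2 + 2b - 2 to the basis.

The other S-polynomials (S(f_2,f_3), S(f_1,h_4), S(f_2,h_4), S(f_3,h_4), S(f_1,h_5), S(f_2,h_5), S(f_3,h_5), S(f_1,h_6), S(f_2,h_6), S(f_3,h_6), S(h_4,h_6), S(h_5,h_6)) all reduce to 0 modulo the current basis, so we have a Gröbner basis.
Inter-reduce: drop elements whose leading term is divisible by another's, tail-reduce, and make monic.
Reduced Gröbner basis: {a + 2b - 1, b^2 + b - 1}.
Label its elements g_1 = a + 2b - 1, g_2 = b^2 + b - 1.

Reduce p = -a - 2b + 1 modulo G:
  leading term a: subtract (-1)·g_1 from -a - 2b + 1 → 0
  normal form = 0.
Since the normal form is 0, p ∈ I.

Ideal membership is decidable via reduction modulo a Gröbner basis.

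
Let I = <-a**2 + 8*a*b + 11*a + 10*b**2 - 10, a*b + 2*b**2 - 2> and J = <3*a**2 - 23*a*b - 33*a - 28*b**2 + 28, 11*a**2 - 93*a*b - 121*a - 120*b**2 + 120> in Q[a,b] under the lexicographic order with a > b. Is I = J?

Yes, the ideals are equal.

Two ideals are equal iff their reduced Gröbner bases coincide (the reduced basis is unique for a fixed ordering).
Buchberger on the first generating set:
f_1 = -a**2 + 8*a*b + 11*a + 10*b**2 - 10, LT = a**2.
f_2 = a*b + 2*b**2 - 2, LT = a*b.

S(f_1,f_2): lcm = a**2*b. S = -10*a*b**2 - 11*a*b + 2*a - 10*b**3 + 10*b.
  reduce S modulo (f_1, f_2):
  remainder 2*a + 10*b**3 + 22*b**2 - 10*b - 22 ≠ 0; add g_3 = 2*a + 10*b**3 + 22*b**2 - 10*b - 22 to the basis.

S(f_1,g_3): lcm = a**2. S = -5*a*b**3 - 11*a*b**2 - 3*a*b - 10*b**2 + 10.
  reduce S modulo (f_1, f_2, g_3):
  remainder 10*b**4 + 22*b**3 - 14*b**2 - 22*b + 4 ≠ 0; add g_4 = 10*b**4 + 22*b**3 - 14*b**2 - 22*b + 4 to the basis.

The other S-polynomials (S(f_2,g_3), S(f_1,g_4), S(f_2,g_4), S(g_3,g_4)) all reduce to 0 modulo the current basis, so we have a Gröbner basis.
Inter-reduce: drop elements whose leading term is divisible by another's, tail-reduce, and make monic.
Reduced Gröbner basis: {a + 5*b**3 + 11*b**2 - 5*b - 11, b**4 + 11/5*b**3 - 7/5*b**2 - 11/5*b + 2/5}.

Buchberger on the second generating set:
h_1 = 3*a**2 - 23*a*b - 33*a - 28*b**2 + 28, LT = a**2.
h_2 = 11*a**2 - 93*a*b - 121*a - 120*b**2 + 120, LT = a**2.

S(h_1,h_2): lcm = a**2. S = 26/33*a*b + 52/33*b**2 - 52/33.
  reduce S modulo (h_1, h_2):
  remainder 26/33*a*b + 52/33*b**2 - 52/33 ≠ 0; add k_3 = 26/33*a*b + 52/33*b**2 - 52/33 to the basis.

S(h_1,k_3): lcm = a**2*b. S = -29/3*a*b**2 - 11*a*b + 2*a - 28/3*b**3 + 28/3*b.
  reduce S modulo (h_1, h_2, k_3):
  remainder 2*a + 10*b**3 + 22*b**2 - 10*b - 22 ≠ 0; add k_4 = 2*a + 10*b**3 + 22*b**2 - 10*b - 22 to the basis.

S(h_1,k_4): lcm = a**2. S = -5*a*b**3 - 11*a*b**2 - 8/3*a*b - 28/3*b**2 + 28/3.
  reduce S modulo (h_1, h_2, k_3, k_4):
  remainder 10*b**4 + 22*b**3 - 14*b**2 - 22*b + 4 ≠ 0; add k_5 = 10*b**4 + 22*b**3 - 14*b**2 - 22*b + 4 to the basis.

The other S-polynomials (S(h_2,k_3), S(h_2,k_4), S(k_3,k_4), S(h_1,k_5), S(h_2,k_5), S(k_3,k_5), S(k_4,k_5)) all reduce to 0 modulo the current basis, so we have a Gröbner basis.
Inter-reduce: drop elements whose leading term is divisible by another's, tail-reduce, and make monic.
Reduced Gröbner basis: {a + 5*b**3 + 11*b**2 - 5*b - 11, b**4 + 11/5*b**3 - 7/5*b**2 - 11/5*b + 2/5}.

These coincide, so the ideals are equal.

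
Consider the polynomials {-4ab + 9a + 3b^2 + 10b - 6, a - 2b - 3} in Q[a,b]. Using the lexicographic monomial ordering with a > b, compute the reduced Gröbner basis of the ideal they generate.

G = {a - 2b - 3, b^2 - 16/5b - 21/5}

The reduced Gröbner basis is the canonical form of the ideal for this ordering.

f_1 = -4ab + 9a + 3b^2 + 10b - 6, LT = ab.
f_2 = a - 2b - 3, LT = a.

S(f_1,f_2): lcm = ab. S = -9/4a + 5/4b^2 + 1/2b + 3/2.
  leading term a: subtract (-9/4)·f_2 from -9/4a + 5/4b^2 + 1/2b + 3/2 → 5/4b^2 - 4b - 21/4
  leading term b^2: no divisor's leading term divides it; move 5/4b^2 to the remainder.
  leading term b: no divisor's leading term divides it; move -4b to the remainder.
  leading term 1: no divisor's leading term divides it; move -21/4 to the remainder.
  remainder 5/4b^2 - 4b - 21/4 ≠ 0; add g_3 = 5/4b^2 - 4b - 21/4 to the basis.

S(f_1,g_3): lcm = ab^2. S = 19/20ab + 21/5a - 3/4b^3 - 5/2b^2 + 3/2b.
  leading term ab: subtract (-19/80)·f_1 from 19/20ab + 21/5a - 3/4b^3 - 5/2b^2 + 3/2b → 507/80a - 3/4b^3 - 143/80b^2 + 31/8b - 57/40
  leading term a: subtract (507/80)·f_2 from 507/80a - 3/4b^3 - 143/80b^2 + 31/8b - 57/40 → -3/4b^3 - 143/80b^2 + 331/20b + 1407/80
  leading term b^3: subtract (-3/5b)·g_3 from -3/4b^3 - 143/80b^2 + 331/20b + 1407/80 → -67/16b^2 + 67/5b + 1407/80
  leading term b^2: subtract (-67/20)·g_3 from -67/16b^2 + 67/5b + 1407/80 → 0
  remainder 0.

S(f_2,g_3): leading monomials are coprime, so the S-polynomial reduces to 0 (Buchberger's first criterion).
Every S-polynomial of the final basis reduces to 0, so we have a Gröbner basis.
Inter-reduce: drop elements whose leading term is divisible by another's, tail-reduce, and make monic.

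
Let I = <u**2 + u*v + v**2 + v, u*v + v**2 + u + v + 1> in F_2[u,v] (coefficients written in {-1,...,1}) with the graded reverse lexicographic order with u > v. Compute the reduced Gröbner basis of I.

f_1 = u**2 + u*v + v**2 + v, LT = u**2.
f_2 = u*v + v**2 + u + v + 1, LT = u*v.

S(f_1,f_2): lcm = u**2*v. S = v**3 + u**2 + u*v + v**2 + u.
  leading term v**3: no divisor's leading term divides it; move v**3 to the remainder.
  leading term u**2: subtract (1)·f_1 from u**2 + u*v + v**2 + u → u + v
  leading term u: no divisor's leading term divides it; move u to the remainder.
  leading term v: no divisor's leading term divides it; move v to the remainder.
  remainder v**3 + u + v ≠ 0; add g_3 = v**3 + u + v to the basis.

The other S-polynomials (S(f_1,g_3), S(f_2,g_3)) all reduce to 0 modulo the current basis, so we have a Gröbner basis.

G = {v**3 + u + v, u**2 + u + 1, u*v + v**2 + u + v + 1}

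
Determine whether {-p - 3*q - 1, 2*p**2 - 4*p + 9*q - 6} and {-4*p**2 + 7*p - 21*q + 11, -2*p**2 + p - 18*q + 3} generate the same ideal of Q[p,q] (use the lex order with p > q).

Since reduced Gröbner bases are canonical representatives of ideals under a given ordering, it suffices to compute and compare them.
Buchberger on the first generating set:
f_1 = -p - 3*q - 1, LT = p.
f_2 = 2*p**2 - 4*p + 9*q - 6, LT = p**2.

S(f_1,f_2): lcm = p**2. S = 3*p*q + 3*p - 9/2*q + 3.
  leading term p*q: subtract (-3*q)·f_1 from 3*p*q + 3*p - 9/2*q + 3 → 3*p - 9*q**2 - 15/2*q + 3
  leading term p: subtract (-3)·f_1 from 3*p - 9*q**2 - 15/2*q + 3 → -9*q**2 - 33/2*q
  leading term q**2: no divisor's leading term divides it; move -9*q**2 to the remainder.
  leading term q: no divisor's leading term divides it; move -33/2*q to the remainder.
  remainder -9*q**2 - 33/2*q ≠ 0; add g_3 = -9*q**2 - 33/2*q to the basis.

The other S-polynomials (S(f_1,g_3), S(f_2,g_3)) all reduce to 0 modulo the current basis, so we have a Gröbner basis.
Inter-reduce: drop elements whose leading term is divisible by another's, tail-reduce, and make monic.
Reduced Gröbner basis: {p + 3*q + 1, q**2 + 11/6*q}.

Buchberger on the second generating set:
h_1 = -4*p**2 + 7*p - 21*q + 11, LT = p**2.
h_2 = -2*p**2 + p - 18*q + 3, LT = p**2.

S(h_1,h_2): lcm = p**2. S = -5/4*p - 15/4*q - 5/4.
  leading term p: no divisor's leading term divides it; move -5/4*p to the remainder.
  leading term q: no divisor's leading term divides it; move -15/4*q to the remainder.
  leading term 1: no divisor's leading term divides it; move -5/4 to the remainder.
  remainder -5/4*p - 15/4*q - 5/4 ≠ 0; add k_3 = -5/4*p - 15/4*q - 5/4 to the basis.

S(h_1,k_3): lcm = p**2. S = -3*p*q - 11/4*p + 21/4*q - 11/4.
  leading term p*q: subtract (12/5*q)·k_3 from -3*p*q - 11/4*p + 21/4*q - 11/4 → -11/4*p + 9*q**2 + 33/4*q - 11/4
  leading term p: subtract (11/5)·k_3 from -11/4*p + 9*q**2 + 33/4*q - 11/4 → 9*q**2 + 33/2*q
  leading term q**2: no divisor's leading term divides it; move 9*q**2 to the remainder.
  leading term q: no divisor's leading term divides it; move 33/2*q to the remainder.
  remainder 9*q**2 + 33/2*q ≠ 0; add k_4 = 9*q**2 + 33/2*q to the basis.

The other S-polynomials (S(h_2,k_3), S(h_1,k_4), S(h_2,k_4), S(k_3,k_4)) all reduce to 0 modulo the current basis, so we have a Gröbner basis.
Inter-reduce: drop elements whose leading term is divisible by another's, tail-reduce, and make monic.
Reduced Gröbner basis: {p + 3*q + 1, q**2 + 11/6*q}.

These coincide, so the ideals are equal.

Yes, the ideals are equal.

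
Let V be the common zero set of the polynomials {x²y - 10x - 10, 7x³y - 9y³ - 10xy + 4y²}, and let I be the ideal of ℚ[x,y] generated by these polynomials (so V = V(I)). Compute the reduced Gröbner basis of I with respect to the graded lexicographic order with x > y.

This is the nonlinear analogue of row-reducing a linear system.

f_1 = x²y - 10x - 10, LT = x²y.
f_2 = 7x³y - 9y³ - 10xy + 4y², LT = x³y.

S(f_1,f_2): lcm = x³y. S = 9/7y³ - 10x² + 10/7xy - 4/7y² - 10x.
  leading term y³: no divisor's leading term divides it; move 9/7y³ to the remainder.
  leading term x²: no divisor's leading term divides it; move -10x² to the remainder.
  leading term xy: no divisor's leading term divides it; move 10/7xy to the remainder.
  leading term y²: no divisor's leading term divides it; move -4/7y² to the remainder.
  leading term x: no divisor's leading term divides it; move -10x to the remainder.
  remainder 9/7y³ - 10x² + 10/7xy - 4/7y² - 10x ≠ 0; add g_3 = 9/7y³ - 10x² + 10/7xy - 4/7y² - 10x to the basis.

S(f_1,g_3): lcm = x²y³. S = 70/9x⁴ - 10/9x³y + 4/9x²y² + 70/9x³ - 10xy² - 10y².
  leading term x⁴: no divisor's leading term divides it; move 70/9x⁴ to the remainder.
  leading term x³y: subtract (-10/9x)·f_1 from -10/9x³y + 4/9x²y² + 70/9x³ - 10xy² - 10y² → 4/9x²y² + 70/9x³ - 10xy² - 100/9x² - 10y² - 100/9x
  leading term x²y²: subtract (4/9y)·f_1 from 4/9x²y² + 70/9x³ - 10xy² - 100/9x² - 10y² - 100/9x → 70/9x³ - 10xy² - 100/9x² + 40/9xy - 10y² - 100/9x + 40/9y
  leading term x³: no divisor's leading term divides it; move 70/9x³ to the remainder.
  leading term xy²: no divisor's leading term divides it; move -10xy² to the remainder.
  leading term x²: no divisor's leading term divides it; move -100/9x² to the remainder.
  leading term xy: no divisor's leading term divides it; move 40/9xy to the remainder.
  leading term y²: no divisor's leading term divides it; move -10y² to the remainder.
  leading term x: no divisor's leading term divides it; move -100/9x to the remainder.
  leading term y: no divisor's leading term divides it; move 40/9y to the remainder.
  remainder 70/9x⁴ + 70/9x³ - 10xy² - 100/9x² + 40/9xy - 10y² - 100/9x + 40/9y ≠ 0; add g_4 = 70/9x⁴ + 70/9x³ - 10xy² - 100/9x² + 40/9xy - 10y² - 100/9x + 40/9y to the basis.

S(f_2,g_3): lcm = x³y³. S = 70/9x⁵ - 10/9x⁴y + 4/9x³y² - 9/7y⁵ + 70/9x⁴ - 10/7xy³ + 4/7y⁴.
  leading term x⁵: subtract (x)·g_4 from 70/9x⁵ - 10/9x⁴y + 4/9x³y² - 9/7y⁵ + 70/9x⁴ - 10/7xy³ + 4/7y⁴ → -10/9x⁴y + 4/9x³y² - 9/7y⁵ + 10x²y² - 10/7xy³ + 4/7y⁴ + 100/9x³ - 40/9x²y + 10xy² + 100/9x² - 40/9xy
  leading term x⁴y: subtract (-10/9x²)·f_1 from -10/9x⁴y + 4/9x³y² - 9/7y⁵ + 10x²y² - 10/7xy³ + 4/7y⁴ + 100/9x³ - 40/9x²y + 10xy² + 100/9x² - 40/9xy → 4/9x³y² - 9/7y⁵ + 10x²y² - 10/7xy³ + 4/7y⁴ - 40/9x²y + 10xy² - 40/9xy
  leading term x³y²: subtract (4/9xy)·f_1 from 4/9x³y² - 9/7y⁵ + 10x²y² - 10/7xy³ + 4/7y⁴ - 40/9x²y + 10xy² - 40/9xy → -9/7y⁵ + 10x²y² - 10/7xy³ + 4/7y⁴ + 10xy²
  leading term y⁵: subtract (-y²)·g_3 from -9/7y⁵ + 10x²y² - 10/7xy³ + 4/7y⁴ + 10xy² → 0
  remainder 0.

S(f_1,g_4): lcm = x⁴y. S = -x³y + 9/7xy³ - 10x³ + 10/7x²y - 4/7xy² + 9/7y³ - 10x² + 10/7xy - 4/7y².
  leading term x³y: subtract (-x)·f_1 from -x³y + 9/7xy³ - 10x³ + 10/7x²y - 4/7xy² + 9/7y³ - 10x² + 10/7xy - 4/7y² → 9/7xy³ - 10x³ + 10/7x²y - 4/7xy² + 9/7y³ - 20x² + 10/7xy - 4/7y² - 10x
  leading term xy³: subtract (x)·g_3 from 9/7xy³ - 10x³ + 10/7x²y - 4/7xy² + 9/7y³ - 20x² + 10/7xy - 4/7y² - 10x → 9/7y³ - 10x² + 10/7xy - 4/7y² - 10x
  leading term y³: subtract (1)·g_3 from 9/7y³ - 10x² + 10/7xy - 4/7y² - 10x → 0
  remainder 0.

S(f_2,g_4): lcm = x⁴y. S = -x³y + 9/7y³ + 10/7xy - 4/7y².
  leading term x³y: subtract (-x)·f_1 from -x³y + 9/7y³ + 10/7xy - 4/7y² → 9/7y³ - 10x² + 10/7xy - 4/7y² - 10x
  leading term y³: subtract (1)·g_3 from 9/7y³ - 10x² + 10/7xy - 4/7y² - 10x → 0
  remainder 0.

S(g_3,g_4): leading monomials are coprime, so the S-polynomial reduces to 0 (Buchberger's first criterion).
Every S-polynomial of the final basis reduces to 0, so we have a Gröbner basis.
Inter-reduce: drop elements whose leading term is divisible by another's, tail-reduce, and make monic.

G = {x⁴ + x³ - 9/7xy² - 10/7x² + 4/7xy - 9/7y² - 10/7x + 4/7y, x²y - 10x - 10, y³ - 70/9x² + 10/9xy - 4/9y² - 70/9x}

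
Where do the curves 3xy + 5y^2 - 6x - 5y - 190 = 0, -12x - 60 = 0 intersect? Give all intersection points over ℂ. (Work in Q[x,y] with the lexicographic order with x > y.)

Compute a lex Gröbner basis by Buchberger's algorithm.
f_1 = 3xy - 6x + 5y^2 - 5y - 190, LT = xy.
f_2 = -12x - 60, LT = x.

S(f_1,f_2): lcm = xy. S = -2x + 5/3y^2 - 20/3y - 190/3.
  leading term x: subtract (1/6)·f_2 from -2x + 5/3y^2 - 20/3y - 190/3 → 5/3y^2 - 20/3y - 160/3
  leading term y^2: no divisor's leading term divides it; move 5/3y^2 to the remainder.
  leading term y: no divisor's leading term divides it; move -20/3y to the remainder.
  leading term 1: no divisor's leading term divides it; move -160/3 to the remainder.
  remainder 5/3y^2 - 20/3y - 160/3 ≠ 0; add h_3 = 5/3y^2 - 20/3y - 160/3 to the basis.

The other S-polynomials (S(f_1,h_3), S(f_2,h_3)) all reduce to 0 modulo the current basis, so we have a Gröbner basis.
Inter-reduce: drop elements whose leading term is divisible by another's, tail-reduce, and make monic.
Reduced Gröbner basis: {x + 5, y^2 - 4y - 32}.

A lex Gröbner basis eliminates variables successively. Here y^2 - 4y - 32 depends only on y, with roots {-4, 8}; lifting each root through the earlier basis elements recovers the full solutions.
  y = -4: the earlier basis element becomes x + 5 = 0, giving x = -5 — point (-5, -4).
  y = 8: the earlier basis element becomes x + 5 = 0, giving x = -5 — point (-5, 8).

{(-5, -4), (-5, 8)}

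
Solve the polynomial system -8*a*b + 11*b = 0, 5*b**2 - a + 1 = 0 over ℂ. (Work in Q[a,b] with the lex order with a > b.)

Compute a lex Gröbner basis by Buchberger's algorithm.
f_1 = -8*a*b + 11*b, LT = a*b.
f_2 = -a + 5*b**2 + 1, LT = a.

S(f_1,f_2): lcm = a*b. S = 5*b**3 - 3/8*b.
  leading term b**3: no divisor's leading term divides it; move 5*b**3 to the remainder.
  leading term b: no divisor's leading term divides it; move -3/8*b to the remainder.
  remainder 5*b**3 - 3/8*b ≠ 0; add h_3 = 5*b**3 - 3/8*b to the basis.

The other S-polynomials (S(f_1,h_3), S(f_2,h_3)) all reduce to 0 modulo the current basis, so we have a Gröbner basis.
Inter-reduce: drop elements whose leading term is divisible by another's, tail-reduce, and make monic.
Reduced Gröbner basis: {a - 5*b**2 - 1, b**3 - 3/40*b}.

The lex basis is triangular: the last element involves only b. Solving b**3 - 3/40*b = 0 gives b ∈ {0, -sqrt(30)/20, sqrt(30)/20}; substituting each value into the earlier elements determines the remaining variables.
  b = 0: the earlier basis element becomes a - 1 = 0, giving a = 1 — point (1, 0).
  b = -sqrt(30)/20: the earlier basis element becomes a - 11/8 = 0, giving a = 11/8 — point (11/8, -sqrt(30)/20).
  b = sqrt(30)/20: the earlier basis element becomes a - 11/8 = 0, giving a = 11/8 — point (11/8, sqrt(30)/20).
Each listed point satisfies every original equation (direct substitution).

{(1, 0), (11/8, -sqrt(30)/20), (11/8, sqrt(30)/20)}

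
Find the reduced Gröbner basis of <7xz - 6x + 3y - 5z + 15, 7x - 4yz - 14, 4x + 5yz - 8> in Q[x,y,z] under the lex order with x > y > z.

G = {x - 2, y + 3z + 1, z^2 + 1/3z}

The reduced Gröbner basis is the canonical form of the ideal for this ordering.

f_1 = 7xz - 6x + 3y - 5z + 15, LT = xz.
f_2 = 7x - 4yz - 14, LT = x.
f_3 = 4x + 5yz - 8, LT = x.

S(f_1,f_2): lcm = xz. S = -6/7x + 4/7yz^2 + 3/7y + 9/7z + 15/7.
  leading term x: subtract (-6/49)·f_2 from -6/7x + 4/7yz^2 + 3/7y + 9/7z + 15/7 → 4/7yz^2 - 24/49yz + 3/7y + 9/7z + 3/7
  leading term yz^2: no divisor's leading term divides it; move 4/7yz^2 to the remainder.
  leading term yz: no divisor's leading term divides it; move -24/49yz to the remainder.
  leading term y: no divisor's leading term divides it; move 3/7y to the remainder.
  leading term z: no divisor's leading term divides it; move 9/7z to the remainder.
  leading term 1: no divisor's leading term divides it; move 3/7 to the remainder.
  remainder 4/7yz^2 - 24/49yz + 3/7y + 9/7z + 3/7 ≠ 0; add g_4 = 4/7yz^2 - 24/49yz + 3/7y + 9/7z + 3/7 to the basis.

S(f_1,f_3): lcm = xz. S = -6/7x - 5/4yz^2 + 3/7y + 9/7z + 15/7.
  leading term x: subtract (-6/49)·f_2 from -6/7x - 5/4yz^2 + 3/7y + 9/7z + 15/7 → -5/4yz^2 - 24/49yz + 3/7y + 9/7z + 3/7
  leading term yz^2: subtract (-35/16)·g_4 from -5/4yz^2 - 24/49yz + 3/7y + 9/7z + 3/7 → -153/98yz + 153/112y + 459/112z + 153/112
  leading term yz: no divisor's leading term divides it; move -153/98yz to the remainder.
  leading term y: no divisor's leading term divides it; move 153/112y to the remainder.
  leading term z: no divisor's leading term divides it; move 459/112z to the remainder.
  leading term 1: no divisor's leading term divides it; move 153/112 to the remainder.
  remainder -153/98yz + 153/112y + 459/112z + 153/112 ≠ 0; add g_5 = -153/98yz + 153/112y + 459/112z + 153/112 to the basis.

S(f_2,f_3): lcm = x. S = -51/28yz.
  leading term yz: subtract (7/6)·g_5 from -51/28yz → -51/32y - 153/32z - 51/32
  leading term y: no divisor's leading term divides it; move -51/32y to the remainder.
  leading term z: no divisor's leading term divides it; move -153/32z to the remainder.
  leading term 1: no divisor's leading term divides it; move -51/32 to the remainder.
  remainder -51/32y - 153/32z - 51/32 ≠ 0; add g_6 = -51/32y - 153/32z - 51/32 to the basis.

S(g_4,g_5): lcm = yz^2. S = 1/56yz + 3/4y + 21/8z^2 + 25/8z + 3/4.
  leading term yz: subtract (-7/612)·g_5 from 1/56yz + 3/4y + 21/8z^2 + 25/8z + 3/4 → 49/64y + 21/8z^2 + 203/64z + 49/64
  leading term y: subtract (-49/102)·g_6 from 49/64y + 21/8z^2 + 203/64z + 49/64 → 21/8z^2 + 7/8z
  leading term z^2: no divisor's leading term divides it; move 21/8z^2 to the remainder.
  leading term z: no divisor's leading term divides it; move 7/8z to the remainder.
  remainder 21/8z^2 + 7/8z ≠ 0; add g_7 = 21/8z^2 + 7/8z to the basis.

The other S-polynomials (S(f_1,g_4), S(f_2,g_4), S(f_3,g_4), S(f_1,g_5), S(f_2,g_5), S(f_3,g_5), S(f_1,g_6), S(f_2,g_6), S(f_3,g_6), S(g_4,g_6), S(g_5,g_6), S(f_1,g_7), S(f_2,g_7), S(f_3,g_7), S(g_4,g_7), S(g_5,g_7), S(g_6,g_7)) all reduce to 0 modulo the current basis, so we have a Gröbner basis.
Inter-reduce: drop elements whose leading term is divisible by another's, tail-reduce, and make monic.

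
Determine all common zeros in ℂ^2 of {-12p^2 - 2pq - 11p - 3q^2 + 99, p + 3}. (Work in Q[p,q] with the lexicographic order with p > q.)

Compute a lex Gröbner basis by Buchberger's algorithm.
f_1 = -12p^2 - 2pq - 11p - 3q^2 + 99, LT = p^2.
f_2 = p + 3, LT = p.

S(f_1,f_2): lcm = p^2. S = 1/6pq - 25/12p + 1/4q^2 - 33/4.
  leading term pq: subtract (1/6q)·f_2 from 1/6pq - 25/12p + 1/4q^2 - 33/4 → -25/12p + 1/4q^2 - 1/2q - 33/4
  leading term p: subtract (-25/12)·f_2 from -25/12p + 1/4q^2 - 1/2q - 33/4 → 1/4q^2 - 1/2q - 2
  leading term q^2: no divisor's leading term divides it; move 1/4q^2 to the remainder.
  leading term q: no divisor's leading term divides it; move -1/2q to the remainder.
  leading term 1: no divisor's leading term divides it; move -2 to the remainder.
  remainder 1/4q^2 - 1/2q - 2 ≠ 0; add h_3 = 1/4q^2 - 1/2q - 2 to the basis.

The other S-polynomials (S(f_1,h_3), S(f_2,h_3)) all reduce to 0 modulo the current basis, so we have a Gröbner basis.
Inter-reduce: drop elements whose leading term is divisible by another's, tail-reduce, and make monic.
Reduced Gröbner basis: {p + 3, q^2 - 2q - 8}.

Since the basis is lex-ordered, q^2 - 2q - 8 is univariate in q. Its roots are {-2, 4}. Back-substituting each root into the other basis elements fixes the other coordinates.
  q = -2: the earlier basis element becomes p + 3 = 0, giving p = -3 — point (-3, -2).
  q = 4: the earlier basis element becomes p + 3 = 0, giving p = -3 — point (-3, 4).
Each listed point satisfies every original equation (direct substitution).
A lex Gröbner basis triangularizes the system, enabling back-substitution.

{(-3, -2), (-3, 4)}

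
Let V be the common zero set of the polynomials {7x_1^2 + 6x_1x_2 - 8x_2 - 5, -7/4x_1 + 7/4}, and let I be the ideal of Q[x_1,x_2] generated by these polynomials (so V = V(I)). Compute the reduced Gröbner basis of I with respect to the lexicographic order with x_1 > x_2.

f_1 = 7x_1^2 + 6x_1x_2 - 8x_2 - 5, LT = x_1^2.
f_2 = -7/4x_1 + 7/4, LT = x_1.

S(f_1,f_2): lcm = x_1^2. S = 6/7x_1x_2 + x_1 - 8/7x_2 - 5/7.
  reduce S modulo (f_1, f_2):
  remainder -2/7x_2 + 2/7 ≠ 0; add g_3 = -2/7x_2 + 2/7 to the basis.

The other S-polynomials (S(f_1,g_3), S(f_2,g_3)) all reduce to 0 modulo the current basis, so we have a Gröbner basis.
Inter-reduce: drop elements whose leading term is divisible by another's, tail-reduce, and make monic.

G = {x_1 - 1, x_2 - 1}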